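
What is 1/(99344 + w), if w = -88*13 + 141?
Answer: 1/98341 ≈ 1.0169e-5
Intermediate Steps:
w = -1003 (w = -1144 + 141 = -1003)
1/(99344 + w) = 1/(99344 - 1003) = 1/98341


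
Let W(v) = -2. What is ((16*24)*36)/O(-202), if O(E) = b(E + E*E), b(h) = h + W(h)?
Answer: 1728/5075 ≈ 0.34049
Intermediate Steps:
b(h) = -2 + h (b(h) = h - 2 = -2 + h)
O(E) = -2 + E + E**2 (O(E) = -2 + (E + E*E) = -2 + (E + E**2) = -2 + E + E**2)
((16*24)*36)/O(-202) = ((16*24)*36)/(-2 - 202*(1 - 202)) = (384*36)/(-2 - 202*(-201)) = 13824/(-2 + 40602) = 13824/40600 = 13824*(1/40600) = 1728/5075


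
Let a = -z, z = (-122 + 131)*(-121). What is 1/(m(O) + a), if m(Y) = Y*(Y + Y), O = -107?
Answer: 1/23987 ≈ 4.1689e-5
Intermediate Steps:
m(Y) = 2*Y² (m(Y) = Y*(2*Y) = 2*Y²)
z = -1089 (z = 9*(-121) = -1089)
a = 1089 (a = -1*(-1089) = 1089)
1/(m(O) + a) = 1/(2*(-107)² + 1089) = 1/(2*11449 + 1089) = 1/(22898 + 1089) = 1/23987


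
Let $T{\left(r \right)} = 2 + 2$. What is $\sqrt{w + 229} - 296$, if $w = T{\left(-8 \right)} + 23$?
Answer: $-280$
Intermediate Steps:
$T{\left(r \right)} = 4$
$w = 27$ ($w = 4 + 23 = 27$)
$\sqrt{w + 229} - 296 = \sqrt{27 + 229} - 296 = \sqrt{256} - 296 = 16 - 296 = -280$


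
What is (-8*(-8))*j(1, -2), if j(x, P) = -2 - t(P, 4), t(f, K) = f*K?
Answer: 384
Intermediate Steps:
t(f, K) = K*f
j(x, P) = -2 - 4*P
(-8*(-8))*j(1, -2) = (-8*(-8))*(-2 - 4*(-2)) = 64*(-2 + 8) = 64*6 = 384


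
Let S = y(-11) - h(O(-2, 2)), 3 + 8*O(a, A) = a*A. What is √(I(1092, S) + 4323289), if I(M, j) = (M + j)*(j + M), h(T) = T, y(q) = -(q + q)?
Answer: √356239057/8 ≈ 2359.3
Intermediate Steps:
O(a, A) = -3/8 + A*a/8 (O(a, A) = -3/8 + (a*A)/8 = -3/8 + (A*a)/8 = -3/8 + A*a/8)
y(q) = -2*q
S = 183/8 (S = -2*(-11) - (-3/8 + (⅛)*2*(-2)) = 22 - (-3/8 - ½) = 22 - 1*(-7/8) = 22 + 7/8 = 183/8 ≈ 22.875)
I(M, j) = (M + j)² (I(M, j) = (M + j)*(M + j) = (M + j)²)
√(I(1092, S) + 4323289) = √((1092 + 183/8)² + 4323289) = √((8919/8)² + 4323289) = √(79548561/64 + 4323289) = √(356239057/64) = √356239057/8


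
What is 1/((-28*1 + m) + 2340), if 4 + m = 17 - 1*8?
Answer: 1/2317 ≈ 0.00043159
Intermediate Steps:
m = 5 (m = -4 + (17 - 1*8) = -4 + (17 - 8) = -4 + 9 = 5)
1/((-28*1 + m) + 2340) = 1/((-28*1 + 5) + 2340) = 1/((-28 + 5) + 2340) = 1/(-23 + 2340) = 1/2317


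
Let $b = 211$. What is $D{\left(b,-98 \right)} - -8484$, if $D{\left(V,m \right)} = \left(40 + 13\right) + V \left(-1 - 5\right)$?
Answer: $7271$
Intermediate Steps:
$D{\left(V,m \right)} = 53 - 6 V$ ($D{\left(V,m \right)} = 53 + V \left(-6\right) = 53 - 6 V$)
$D{\left(b,-98 \right)} - -8484 = \left(53 - 1266\right) - -8484 = \left(53 - 1266\right) + 8484 = -1213 + 8484 = 7271$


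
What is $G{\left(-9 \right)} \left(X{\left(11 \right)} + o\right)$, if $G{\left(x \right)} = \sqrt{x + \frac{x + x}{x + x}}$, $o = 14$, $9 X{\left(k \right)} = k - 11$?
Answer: $28 i \sqrt{2} \approx 39.598 i$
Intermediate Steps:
$X{\left(k \right)} = - \frac{11}{9} + \frac{k}{9}$ ($X{\left(k \right)} = \frac{k - 11}{9} = \frac{-11 + k}{9} = - \frac{11}{9} + \frac{k}{9}$)
$G{\left(x \right)} = \sqrt{1 + x}$ ($G{\left(x \right)} = \sqrt{x + \frac{2 x}{2 x}} = \sqrt{x + 2 x \frac{1}{2 x}} = \sqrt{x + 1} = \sqrt{1 + x}$)
$G{\left(-9 \right)} \left(X{\left(11 \right)} + o\right) = \sqrt{1 - 9} \left(\left(- \frac{11}{9} + \frac{1}{9} \cdot 11\right) + 14\right) = \sqrt{-8} \left(\left(- \frac{11}{9} + \frac{11}{9}\right) + 14\right) = 2 i \sqrt{2} \left(0 + 14\right) = 2 i \sqrt{2} \cdot 14 = 28 i \sqrt{2}$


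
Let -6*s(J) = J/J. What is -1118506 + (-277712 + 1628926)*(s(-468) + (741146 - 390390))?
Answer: 1421835222227/3 ≈ 4.7394e+11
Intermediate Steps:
s(J) = -⅙ (s(J) = -J/(6*J) = -⅙*1 = -⅙)
-1118506 + (-277712 + 1628926)*(s(-468) + (741146 - 390390)) = -1118506 + (-277712 + 1628926)*(-⅙ + (741146 - 390390)) = -1118506 + 1351214*(-⅙ + 350756) = -1118506 + 1351214*(2104535/6) = -1118506 + 1421838577745/3 = 1421835222227/3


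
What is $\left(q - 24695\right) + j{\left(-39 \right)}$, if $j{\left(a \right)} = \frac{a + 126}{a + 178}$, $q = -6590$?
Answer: $- \frac{4348528}{139} \approx -31284.0$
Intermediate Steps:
$j{\left(a \right)} = \frac{126 + a}{178 + a}$
$\left(q - 24695\right) + j{\left(-39 \right)} = \left(-6590 - 24695\right) + \frac{126 - 39}{178 - 39} = -31285 + \frac{1}{139} \cdot 87 = -31285 + \frac{87}{139} = - \frac{4348528}{139}$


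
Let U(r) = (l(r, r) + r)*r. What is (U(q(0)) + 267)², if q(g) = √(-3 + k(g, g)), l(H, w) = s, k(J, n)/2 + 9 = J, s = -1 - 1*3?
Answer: 60180 - 1968*I*√21 ≈ 60180.0 - 9018.5*I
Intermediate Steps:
s = -4 (s = -1 - 3 = -4)
k(J, n) = -18 + 2*J
l(H, w) = -4
q(g) = √(-21 + 2*g) (q(g) = √(-3 + (-18 + 2*g)) = √(-21 + 2*g))
U(r) = r*(-4 + r) (U(r) = (-4 + r)*r = r*(-4 + r))
(U(q(0)) + 267)² = (√(-21 + 2*0)*(-4 + √(-21 + 2*0)) + 267)² = (√(-21 + 0)*(-4 + √(-21 + 0)) + 267)² = (√(-21)*(-4 + √(-21)) + 267)² = ((I*√21)*(-4 + I*√21) + 267)² = (I*√21*(-4 + I*√21) + 267)² = (267 + I*√21*(-4 + I*√21))²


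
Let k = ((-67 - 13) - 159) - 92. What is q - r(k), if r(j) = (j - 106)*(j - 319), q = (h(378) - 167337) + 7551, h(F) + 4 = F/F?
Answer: -443839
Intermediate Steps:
h(F) = -3 (h(F) = -4 + F/F = -4 + 1 = -3)
k = -331 (k = (-80 - 159) - 92 = -239 - 92 = -331)
q = -159789 (q = (-3 - 167337) + 7551 = -167340 + 7551 = -159789)
r(j) = (-319 + j)*(-106 + j) (r(j) = (-106 + j)*(-319 + j) = (-319 + j)*(-106 + j))
q - r(k) = -159789 - (33814 + (-331)² - 425*(-331)) = -159789 - (33814 + 109561 + 140675) = -159789 - 1*284050 = -159789 - 284050 = -443839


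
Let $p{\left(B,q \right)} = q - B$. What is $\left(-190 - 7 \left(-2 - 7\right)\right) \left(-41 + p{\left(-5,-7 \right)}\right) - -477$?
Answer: $5938$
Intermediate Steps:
$\left(-190 - 7 \left(-2 - 7\right)\right) \left(-41 + p{\left(-5,-7 \right)}\right) - -477 = \left(-190 - 7 \left(-2 - 7\right)\right) \left(-41 - 2\right) - -477 = \left(-190 - -63\right) \left(-41 + \left(-7 + 5\right)\right) + 477 = \left(-190 + 63\right) \left(-41 - 2\right) + 477 = \left(-127\right) \left(-43\right) + 477 = 5461 + 477 = 5938$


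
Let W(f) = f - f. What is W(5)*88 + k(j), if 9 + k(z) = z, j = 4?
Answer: -5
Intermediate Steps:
k(z) = -9 + z
W(f) = 0
W(5)*88 + k(j) = 0*88 + (-9 + 4) = 0 - 5 = -5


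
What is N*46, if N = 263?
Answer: 12098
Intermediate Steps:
N*46 = 263*46 = 12098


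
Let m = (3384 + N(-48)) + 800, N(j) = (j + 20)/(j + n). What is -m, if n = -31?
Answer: -330564/79 ≈ -4184.4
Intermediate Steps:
N(j) = (20 + j)/(-31 + j) (N(j) = (j + 20)/(j - 31) = (20 + j)/(-31 + j))
m = 330564/79 (m = (3384 + (20 - 48)/(-31 - 48)) + 800 = (3384 - 28/(-79)) + 800 = (3384 - 1/79*(-28)) + 800 = (3384 + 28/79) + 800 = 267364/79 + 800 = 330564/79 ≈ 4184.4)
-m = -1*330564/79 = -330564/79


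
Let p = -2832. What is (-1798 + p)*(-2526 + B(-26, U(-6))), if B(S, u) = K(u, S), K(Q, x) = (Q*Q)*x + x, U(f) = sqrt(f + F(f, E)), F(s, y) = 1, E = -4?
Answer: 11213860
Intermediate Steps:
U(f) = sqrt(1 + f) (U(f) = sqrt(f + 1) = sqrt(1 + f))
K(Q, x) = x + x*Q**2 (K(Q, x) = Q**2*x + x = x*Q**2 + x = x + x*Q**2)
B(S, u) = S*(1 + u**2)
(-1798 + p)*(-2526 + B(-26, U(-6))) = (-1798 - 2832)*(-2526 - 26*(1 + (sqrt(1 - 6))**2)) = -4630*(-2526 - 26*(1 + (sqrt(-5))**2)) = -4630*(-2526 - 26*(1 + (I*sqrt(5))**2)) = -4630*(-2526 - 26*(1 - 5)) = -4630*(-2526 - 26*(-4)) = -4630*(-2526 + 104) = -4630*(-2422) = 11213860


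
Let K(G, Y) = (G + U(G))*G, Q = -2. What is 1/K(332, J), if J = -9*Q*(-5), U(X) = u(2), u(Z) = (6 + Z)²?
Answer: 1/131472 ≈ 7.6062e-6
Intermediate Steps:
U(X) = 64 (U(X) = (6 + 2)² = 8² = 64)
J = -90 (J = -9*(-2)*(-5) = 18*(-5) = -90)
K(G, Y) = G*(64 + G) (K(G, Y) = (G + 64)*G = (64 + G)*G = G*(64 + G))
1/K(332, J) = 1/(332*(64 + 332)) = 1/(332*396) = 1/131472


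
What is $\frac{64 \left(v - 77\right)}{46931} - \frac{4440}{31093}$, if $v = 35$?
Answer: $- \frac{291951624}{1459225583} \approx -0.20007$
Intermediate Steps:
$\frac{64 \left(v - 77\right)}{46931} - \frac{4440}{31093} = \frac{64 \left(35 - 77\right)}{46931} - \frac{4440}{31093} = 64 \left(-42\right) \frac{1}{46931} - \frac{4440}{31093} = \left(-2688\right) \frac{1}{46931} - \frac{4440}{31093} = - \frac{2688}{46931} - \frac{4440}{31093} = - \frac{291951624}{1459225583}$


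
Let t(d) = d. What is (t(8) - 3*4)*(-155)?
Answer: 620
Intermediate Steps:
(t(8) - 3*4)*(-155) = (8 - 3*4)*(-155) = (8 - 12)*(-155) = -4*(-155) = 620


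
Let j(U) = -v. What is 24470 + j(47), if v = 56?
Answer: 24414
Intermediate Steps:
j(U) = -56 (j(U) = -1*56 = -56)
24470 + j(47) = 24470 - 56 = 24414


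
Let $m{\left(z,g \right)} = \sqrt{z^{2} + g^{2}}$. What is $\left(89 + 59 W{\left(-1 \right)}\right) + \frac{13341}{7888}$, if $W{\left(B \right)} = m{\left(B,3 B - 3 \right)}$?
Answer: $\frac{715373}{7888} + 59 \sqrt{37} \approx 449.57$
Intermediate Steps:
$m{\left(z,g \right)} = \sqrt{g^{2} + z^{2}}$
$W{\left(B \right)} = \sqrt{B^{2} + \left(-3 + 3 B\right)^{2}}$ ($W{\left(B \right)} = \sqrt{\left(3 B - 3\right)^{2} + B^{2}} = \sqrt{\left(-3 + 3 B\right)^{2} + B^{2}} = \sqrt{B^{2} + \left(-3 + 3 B\right)^{2}}$)
$\left(89 + 59 W{\left(-1 \right)}\right) + \frac{13341}{7888} = \left(89 + 59 \sqrt{\left(-1\right)^{2} + 9 \left(-1 - 1\right)^{2}}\right) + \frac{13341}{7888} = \left(89 + 59 \sqrt{1 + 9 \left(-2\right)^{2}}\right) + 13341 \cdot \frac{1}{7888} = \left(89 + 59 \sqrt{1 + 9 \cdot 4}\right) + \frac{13341}{7888} = \left(89 + 59 \sqrt{1 + 36}\right) + \frac{13341}{7888} = \left(89 + 59 \sqrt{37}\right) + \frac{13341}{7888} = \frac{715373}{7888} + 59 \sqrt{37}$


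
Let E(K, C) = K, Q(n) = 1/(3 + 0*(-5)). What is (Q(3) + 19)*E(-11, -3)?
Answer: -638/3 ≈ -212.67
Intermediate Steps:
Q(n) = ⅓ (Q(n) = 1/(3 + 0) = 1/3 = ⅓)
(Q(3) + 19)*E(-11, -3) = (⅓ + 19)*(-11) = (58/3)*(-11) = -638/3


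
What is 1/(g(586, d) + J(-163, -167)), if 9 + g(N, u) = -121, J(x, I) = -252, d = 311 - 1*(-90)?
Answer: -1/382 ≈ -0.0026178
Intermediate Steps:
d = 401 (d = 311 + 90 = 401)
g(N, u) = -130 (g(N, u) = -9 - 121 = -130)
1/(g(586, d) + J(-163, -167)) = 1/(-130 - 252) = 1/(-382) = -1/382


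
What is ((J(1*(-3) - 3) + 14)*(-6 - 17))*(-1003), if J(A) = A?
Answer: 184552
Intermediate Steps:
((J(1*(-3) - 3) + 14)*(-6 - 17))*(-1003) = (((1*(-3) - 3) + 14)*(-6 - 17))*(-1003) = (((-3 - 3) + 14)*(-23))*(-1003) = ((-6 + 14)*(-23))*(-1003) = (8*(-23))*(-1003) = -184*(-1003) = 184552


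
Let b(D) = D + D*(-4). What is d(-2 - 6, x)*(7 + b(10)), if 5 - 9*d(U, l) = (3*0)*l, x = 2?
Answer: -115/9 ≈ -12.778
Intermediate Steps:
d(U, l) = 5/9 (d(U, l) = 5/9 - 3*0*l/9 = 5/9 - 0*l = 5/9 - 1/9*0 = 5/9 + 0 = 5/9)
b(D) = -3*D (b(D) = D - 4*D = -3*D)
d(-2 - 6, x)*(7 + b(10)) = 5*(7 - 3*10)/9 = 5*(7 - 30)/9 = (5/9)*(-23) = -115/9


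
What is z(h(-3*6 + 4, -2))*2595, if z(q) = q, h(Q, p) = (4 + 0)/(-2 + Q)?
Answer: -2595/4 ≈ -648.75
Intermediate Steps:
h(Q, p) = 4/(-2 + Q)
z(h(-3*6 + 4, -2))*2595 = (4/(-2 + (-3*6 + 4)))*2595 = (4/(-2 + (-18 + 4)))*2595 = (4/(-2 - 14))*2595 = (4/(-16))*2595 = (4*(-1/16))*2595 = -1/4*2595 = -2595/4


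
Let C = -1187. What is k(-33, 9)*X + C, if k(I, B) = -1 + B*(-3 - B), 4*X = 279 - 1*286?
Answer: -3985/4 ≈ -996.25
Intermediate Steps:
X = -7/4 (X = (279 - 1*286)/4 = (279 - 286)/4 = (¼)*(-7) = -7/4 ≈ -1.7500)
k(-33, 9)*X + C = (-1 - 1*9² - 3*9)*(-7/4) - 1187 = (-1 - 1*81 - 27)*(-7/4) - 1187 = (-1 - 81 - 27)*(-7/4) - 1187 = -109*(-7/4) - 1187 = 763/4 - 1187 = -3985/4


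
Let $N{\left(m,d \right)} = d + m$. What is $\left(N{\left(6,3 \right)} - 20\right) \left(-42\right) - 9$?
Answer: $453$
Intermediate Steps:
$\left(N{\left(6,3 \right)} - 20\right) \left(-42\right) - 9 = \left(\left(3 + 6\right) - 20\right) \left(-42\right) - 9 = \left(9 - 20\right) \left(-42\right) - 9 = \left(-11\right) \left(-42\right) - 9 = 462 - 9 = 453$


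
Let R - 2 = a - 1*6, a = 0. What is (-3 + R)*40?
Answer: -280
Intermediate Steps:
R = -4 (R = 2 + (0 - 1*6) = 2 + (0 - 6) = 2 - 6 = -4)
(-3 + R)*40 = (-3 - 4)*40 = -7*40 = -280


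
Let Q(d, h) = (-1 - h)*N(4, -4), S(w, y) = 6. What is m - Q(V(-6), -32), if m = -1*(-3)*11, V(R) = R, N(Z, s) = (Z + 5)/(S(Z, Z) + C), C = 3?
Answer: 2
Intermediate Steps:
N(Z, s) = 5/9 + Z/9 (N(Z, s) = (Z + 5)/(6 + 3) = (5 + Z)/9 = (5 + Z)*(⅑) = 5/9 + Z/9)
Q(d, h) = -1 - h (Q(d, h) = (-1 - h)*(5/9 + (⅑)*4) = (-1 - h)*(5/9 + 4/9) = (-1 - h)*1 = -1 - h)
m = 33 (m = 3*11 = 33)
m - Q(V(-6), -32) = 33 - (-1 - 1*(-32)) = 33 - (-1 + 32) = 33 - 1*31 = 33 - 31 = 2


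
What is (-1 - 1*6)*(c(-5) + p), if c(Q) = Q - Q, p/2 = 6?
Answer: -84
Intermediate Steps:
p = 12 (p = 2*6 = 12)
c(Q) = 0
(-1 - 1*6)*(c(-5) + p) = (-1 - 1*6)*(0 + 12) = (-1 - 6)*12 = -7*12 = -84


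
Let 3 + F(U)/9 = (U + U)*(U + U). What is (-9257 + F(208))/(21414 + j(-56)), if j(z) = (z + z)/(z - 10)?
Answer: 25545630/353359 ≈ 72.294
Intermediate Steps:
j(z) = 2*z/(-10 + z) (j(z) = (2*z)/(-10 + z) = 2*z/(-10 + z))
F(U) = -27 + 36*U² (F(U) = -27 + 9*((U + U)*(U + U)) = -27 + 9*((2*U)*(2*U)) = -27 + 9*(4*U²) = -27 + 36*U²)
(-9257 + F(208))/(21414 + j(-56)) = (-9257 + (-27 + 36*208²))/(21414 + 2*(-56)/(-10 - 56)) = (-9257 + (-27 + 36*43264))/(21414 + 2*(-56)/(-66)) = (-9257 + (-27 + 1557504))/(21414 + 2*(-56)*(-1/66)) = (-9257 + 1557477)/(21414 + 56/33) = 1548220/(706718/33) = 1548220*(33/706718) = 25545630/353359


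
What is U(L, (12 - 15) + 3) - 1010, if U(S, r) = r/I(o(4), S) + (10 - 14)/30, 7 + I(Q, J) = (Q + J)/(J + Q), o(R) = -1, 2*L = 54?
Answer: -15152/15 ≈ -1010.1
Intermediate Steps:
L = 27 (L = (½)*54 = 27)
I(Q, J) = -6 (I(Q, J) = -7 + (Q + J)/(J + Q) = -7 + (J + Q)/(J + Q) = -7 + 1 = -6)
U(S, r) = -2/15 - r/6 (U(S, r) = r/(-6) + (10 - 14)/30 = r*(-⅙) - 4*1/30 = -r/6 - 2/15 = -2/15 - r/6)
U(L, (12 - 15) + 3) - 1010 = (-2/15 - ((12 - 15) + 3)/6) - 1010 = (-2/15 - (-3 + 3)/6) - 1010 = (-2/15 - ⅙*0) - 1010 = (-2/15 + 0) - 1010 = -2/15 - 1010 = -15152/15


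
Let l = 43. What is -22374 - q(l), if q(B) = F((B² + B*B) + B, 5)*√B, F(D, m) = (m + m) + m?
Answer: -22374 - 15*√43 ≈ -22472.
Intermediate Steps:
F(D, m) = 3*m (F(D, m) = 2*m + m = 3*m)
q(B) = 15*√B (q(B) = (3*5)*√B = 15*√B)
-22374 - q(l) = -22374 - 15*√43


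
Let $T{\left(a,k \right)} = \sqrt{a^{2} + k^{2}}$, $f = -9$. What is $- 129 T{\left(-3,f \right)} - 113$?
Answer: $-113 - 387 \sqrt{10} \approx -1336.8$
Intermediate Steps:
$- 129 T{\left(-3,f \right)} - 113 = - 129 \sqrt{\left(-3\right)^{2} + \left(-9\right)^{2}} - 113 = - 129 \sqrt{9 + 81} - 113 = - 129 \sqrt{90} - 113 = - 129 \cdot 3 \sqrt{10} - 113 = - 387 \sqrt{10} - 113 = -113 - 387 \sqrt{10}$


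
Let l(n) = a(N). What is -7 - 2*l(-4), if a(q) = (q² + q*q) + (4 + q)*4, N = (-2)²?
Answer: -135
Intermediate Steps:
N = 4
a(q) = 16 + 2*q² + 4*q (a(q) = (q² + q²) + (16 + 4*q) = 2*q² + (16 + 4*q) = 16 + 2*q² + 4*q)
l(n) = 64 (l(n) = 16 + 2*4² + 4*4 = 16 + 2*16 + 16 = 16 + 32 + 16 = 64)
-7 - 2*l(-4) = -7 - 2*64 = -7 - 128 = -135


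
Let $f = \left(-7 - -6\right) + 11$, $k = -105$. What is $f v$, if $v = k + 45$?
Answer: $-600$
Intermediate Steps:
$f = 10$ ($f = \left(-7 + 6\right) + 11 = -1 + 11 = 10$)
$v = -60$ ($v = -105 + 45 = -60$)
$f v = 10 \left(-60\right) = -600$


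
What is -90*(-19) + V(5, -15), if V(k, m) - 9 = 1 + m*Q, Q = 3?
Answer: 1675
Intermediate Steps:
V(k, m) = 10 + 3*m (V(k, m) = 9 + (1 + m*3) = 9 + (1 + 3*m) = 10 + 3*m)
-90*(-19) + V(5, -15) = -90*(-19) + (10 + 3*(-15)) = 1710 + (10 - 45) = 1710 - 35 = 1675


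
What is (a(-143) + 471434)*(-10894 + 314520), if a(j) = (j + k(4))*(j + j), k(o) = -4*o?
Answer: 156946708408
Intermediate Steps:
a(j) = 2*j*(-16 + j) (a(j) = (j - 4*4)*(j + j) = (j - 16)*(2*j) = (-16 + j)*(2*j) = 2*j*(-16 + j))
(a(-143) + 471434)*(-10894 + 314520) = (2*(-143)*(-16 - 143) + 471434)*(-10894 + 314520) = (2*(-143)*(-159) + 471434)*303626 = (45474 + 471434)*303626 = 516908*303626 = 156946708408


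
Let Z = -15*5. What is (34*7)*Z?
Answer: -17850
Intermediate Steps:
Z = -75
(34*7)*Z = (34*7)*(-75) = 238*(-75) = -17850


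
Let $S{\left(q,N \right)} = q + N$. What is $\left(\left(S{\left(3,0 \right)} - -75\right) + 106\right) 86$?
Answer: $15824$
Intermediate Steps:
$S{\left(q,N \right)} = N + q$
$\left(\left(S{\left(3,0 \right)} - -75\right) + 106\right) 86 = \left(\left(\left(0 + 3\right) - -75\right) + 106\right) 86 = \left(\left(3 + 75\right) + 106\right) 86 = \left(78 + 106\right) 86 = 184 \cdot 86 = 15824$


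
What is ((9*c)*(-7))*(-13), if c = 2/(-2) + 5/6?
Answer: -273/2 ≈ -136.50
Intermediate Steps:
c = -⅙ (c = 2*(-½) + 5*(⅙) = -1 + ⅚ = -⅙ ≈ -0.16667)
((9*c)*(-7))*(-13) = ((9*(-⅙))*(-7))*(-13) = -3/2*(-7)*(-13) = (21/2)*(-13) = -273/2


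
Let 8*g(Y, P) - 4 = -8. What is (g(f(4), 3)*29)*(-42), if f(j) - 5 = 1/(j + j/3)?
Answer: 609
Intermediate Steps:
f(j) = 5 + 3/(4*j) (f(j) = 5 + 1/(j + j/3) = 5 + 1/(4*j/3) = 5 + 3/(4*j))
g(Y, P) = -1/2 (g(Y, P) = 1/2 + (1/8)*(-8) = 1/2 - 1 = -1/2)
(g(f(4), 3)*29)*(-42) = -1/2*29*(-42) = -29/2*(-42) = 609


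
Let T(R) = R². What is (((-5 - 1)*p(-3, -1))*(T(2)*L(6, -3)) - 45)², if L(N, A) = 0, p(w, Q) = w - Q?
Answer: 2025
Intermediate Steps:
(((-5 - 1)*p(-3, -1))*(T(2)*L(6, -3)) - 45)² = (((-5 - 1)*(-3 - 1*(-1)))*(2²*0) - 45)² = ((-6*(-3 + 1))*(4*0) - 45)² = (-6*(-2)*0 - 45)² = (12*0 - 45)² = (0 - 45)² = (-45)² = 2025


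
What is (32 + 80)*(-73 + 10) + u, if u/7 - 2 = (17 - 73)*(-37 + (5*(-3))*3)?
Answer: 25102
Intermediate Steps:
u = 32158 (u = 14 + 7*((17 - 73)*(-37 + (5*(-3))*3)) = 14 + 7*(-56*(-37 - 15*3)) = 14 + 7*(-56*(-37 - 45)) = 14 + 7*(-56*(-82)) = 14 + 7*4592 = 14 + 32144 = 32158)
(32 + 80)*(-73 + 10) + u = (32 + 80)*(-73 + 10) + 32158 = 112*(-63) + 32158 = -7056 + 32158 = 25102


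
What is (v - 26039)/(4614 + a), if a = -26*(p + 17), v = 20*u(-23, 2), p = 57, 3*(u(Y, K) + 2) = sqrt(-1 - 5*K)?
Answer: -26079/2690 + 2*I*sqrt(11)/807 ≈ -9.6948 + 0.0082196*I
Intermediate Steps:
u(Y, K) = -2 + sqrt(-1 - 5*K)/3
v = -40 + 20*I*sqrt(11)/3 (v = 20*(-2 + sqrt(-1 - 5*2)/3) = 20*(-2 + sqrt(-1 - 10)/3) = 20*(-2 + sqrt(-11)/3) = 20*(-2 + (I*sqrt(11))/3) = 20*(-2 + I*sqrt(11)/3) = -40 + 20*I*sqrt(11)/3 ≈ -40.0 + 22.111*I)
a = -1924 (a = -26*(57 + 17) = -26*74 = -1924)
(v - 26039)/(4614 + a) = ((-40 + 20*I*sqrt(11)/3) - 26039)/(4614 - 1924) = (-26079 + 20*I*sqrt(11)/3)/2690 = (-26079 + 20*I*sqrt(11)/3)*(1/2690) = -26079/2690 + 2*I*sqrt(11)/807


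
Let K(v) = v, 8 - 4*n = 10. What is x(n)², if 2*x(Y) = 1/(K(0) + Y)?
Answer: 1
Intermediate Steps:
n = -½ (n = 2 - ¼*10 = 2 - 5/2 = -½ ≈ -0.50000)
x(Y) = 1/(2*Y) (x(Y) = 1/(2*(0 + Y)) = 1/(2*Y))
x(n)² = (1/(2*(-½)))² = ((½)*(-2))² = (-1)² = 1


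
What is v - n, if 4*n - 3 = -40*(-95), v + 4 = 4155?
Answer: 12801/4 ≈ 3200.3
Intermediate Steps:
v = 4151 (v = -4 + 4155 = 4151)
n = 3803/4 (n = ¾ + (-40*(-95))/4 = ¾ + (¼)*3800 = ¾ + 950 = 3803/4 ≈ 950.75)
v - n = 4151 - 1*3803/4 = 4151 - 3803/4 = 12801/4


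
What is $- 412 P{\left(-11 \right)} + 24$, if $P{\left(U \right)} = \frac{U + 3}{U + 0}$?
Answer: $- \frac{3032}{11} \approx -275.64$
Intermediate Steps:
$P{\left(U \right)} = \frac{3 + U}{U}$
$- 412 P{\left(-11 \right)} + 24 = - 412 \frac{3 - 11}{-11} + 24 = - 412 \left(\left(- \frac{1}{11}\right) \left(-8\right)\right) + 24 = \left(-412\right) \frac{8}{11} + 24 = - \frac{3296}{11} + 24 = - \frac{3032}{11}$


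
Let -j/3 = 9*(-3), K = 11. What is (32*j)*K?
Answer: 28512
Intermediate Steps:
j = 81 (j = -27*(-3) = -3*(-27) = 81)
(32*j)*K = (32*81)*11 = 2592*11 = 28512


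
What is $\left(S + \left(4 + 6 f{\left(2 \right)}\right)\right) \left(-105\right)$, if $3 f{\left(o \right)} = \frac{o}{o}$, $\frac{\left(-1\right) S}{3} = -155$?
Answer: $-49455$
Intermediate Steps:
$S = 465$ ($S = \left(-3\right) \left(-155\right) = 465$)
$f{\left(o \right)} = \frac{1}{3}$ ($f{\left(o \right)} = \frac{o \frac{1}{o}}{3} = \frac{1}{3} \cdot 1 = \frac{1}{3}$)
$\left(S + \left(4 + 6 f{\left(2 \right)}\right)\right) \left(-105\right) = \left(465 + \left(4 + 6 \cdot \frac{1}{3}\right)\right) \left(-105\right) = \left(465 + \left(4 + 2\right)\right) \left(-105\right) = \left(465 + 6\right) \left(-105\right) = 471 \left(-105\right) = -49455$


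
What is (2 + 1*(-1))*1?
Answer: 1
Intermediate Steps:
(2 + 1*(-1))*1 = (2 - 1)*1 = 1*1 = 1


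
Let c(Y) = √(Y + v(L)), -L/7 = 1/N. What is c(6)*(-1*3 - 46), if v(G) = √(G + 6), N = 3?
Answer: -49*√(54 + 3*√33)/3 ≈ -137.85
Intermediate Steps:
L = -7/3 ≈ -2.3333
v(G) = √(6 + G)
c(Y) = √(Y + √33/3) (c(Y) = √(Y + √(6 - 7/3)) = √(Y + √(11/3)) = √(Y + √33/3))
c(6)*(-1*3 - 46) = (√(3*√33 + 9*6)/3)*(-1*3 - 46) = (√(3*√33 + 54)/3)*(-3 - 46) = (√(54 + 3*√33)/3)*(-49) = -49*√(54 + 3*√33)/3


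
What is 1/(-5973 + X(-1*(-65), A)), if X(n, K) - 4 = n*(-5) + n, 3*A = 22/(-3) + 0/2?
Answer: -1/6229 ≈ -0.00016054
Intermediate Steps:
A = -22/9 (A = (22/(-3) + 0/2)/3 = (22*(-⅓) + 0*(½))/3 = (-22/3 + 0)/3 = (⅓)*(-22/3) = -22/9 ≈ -2.4444)
X(n, K) = 4 - 4*n (X(n, K) = 4 + (n*(-5) + n) = 4 + (-5*n + n) = 4 - 4*n)
1/(-5973 + X(-1*(-65), A)) = 1/(-5973 + (4 - (-4)*(-65))) = 1/(-5973 + (4 - 4*65)) = 1/(-5973 + (4 - 260)) = 1/(-5973 - 256) = 1/(-6229) = -1/6229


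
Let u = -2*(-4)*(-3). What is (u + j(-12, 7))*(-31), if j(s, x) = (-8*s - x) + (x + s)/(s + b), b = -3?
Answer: -6076/3 ≈ -2025.3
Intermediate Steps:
j(s, x) = -x - 8*s + (s + x)/(-3 + s) (j(s, x) = (-8*s - x) + (x + s)/(s - 3) = (-x - 8*s) + (s + x)/(-3 + s) = -x - 8*s + (s + x)/(-3 + s))
u = -24 (u = 8*(-3) = -24)
(u + j(-12, 7))*(-31) = (-24 + (-8*(-12)² + 4*7 + 25*(-12) - 1*(-12)*7)/(-3 - 12))*(-31) = (-24 + (-8*144 + 28 - 300 + 84)/(-15))*(-31) = (-24 - (-1152 + 28 - 300 + 84)/15)*(-31) = (-24 - 1/15*(-1340))*(-31) = (-24 + 268/3)*(-31) = (196/3)*(-31) = -6076/3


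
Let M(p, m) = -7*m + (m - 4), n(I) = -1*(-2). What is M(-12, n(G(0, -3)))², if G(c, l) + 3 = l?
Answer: 256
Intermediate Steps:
G(c, l) = -3 + l
n(I) = 2
M(p, m) = -4 - 6*m (M(p, m) = -7*m + (-4 + m) = -4 - 6*m)
M(-12, n(G(0, -3)))² = (-4 - 6*2)² = (-4 - 12)² = (-16)² = 256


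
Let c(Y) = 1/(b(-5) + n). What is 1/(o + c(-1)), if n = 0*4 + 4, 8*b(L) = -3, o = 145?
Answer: 29/4213 ≈ 0.0068835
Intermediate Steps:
b(L) = -3/8 (b(L) = (⅛)*(-3) = -3/8)
n = 4 (n = 0 + 4 = 4)
c(Y) = 8/29 (c(Y) = 1/(-3/8 + 4) = 1/(29/8) = 8/29)
1/(o + c(-1)) = 1/(145 + 8/29) = 1/(4213/29) = 29/4213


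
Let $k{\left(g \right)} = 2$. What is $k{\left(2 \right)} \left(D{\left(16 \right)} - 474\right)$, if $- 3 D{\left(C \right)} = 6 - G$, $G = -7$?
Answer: $- \frac{2870}{3} \approx -956.67$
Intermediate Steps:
$D{\left(C \right)} = - \frac{13}{3}$ ($D{\left(C \right)} = - \frac{6 - -7}{3} = - \frac{6 + 7}{3} = \left(- \frac{1}{3}\right) 13 = - \frac{13}{3}$)
$k{\left(2 \right)} \left(D{\left(16 \right)} - 474\right) = 2 \left(- \frac{13}{3} - 474\right) = 2 \left(- \frac{1435}{3}\right) = - \frac{2870}{3}$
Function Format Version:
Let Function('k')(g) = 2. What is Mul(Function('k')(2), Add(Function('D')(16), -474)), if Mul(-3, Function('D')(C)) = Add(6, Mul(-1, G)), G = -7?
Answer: Rational(-2870, 3) ≈ -956.67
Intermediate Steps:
Function('D')(C) = Rational(-13, 3) (Function('D')(C) = Mul(Rational(-1, 3), Add(6, Mul(-1, -7))) = Mul(Rational(-1, 3), Add(6, 7)) = Mul(Rational(-1, 3), 13) = Rational(-13, 3))
Mul(Function('k')(2), Add(Function('D')(16), -474)) = Mul(2, Add(Rational(-13, 3), -474)) = Mul(2, Rational(-1435, 3)) = Rational(-2870, 3)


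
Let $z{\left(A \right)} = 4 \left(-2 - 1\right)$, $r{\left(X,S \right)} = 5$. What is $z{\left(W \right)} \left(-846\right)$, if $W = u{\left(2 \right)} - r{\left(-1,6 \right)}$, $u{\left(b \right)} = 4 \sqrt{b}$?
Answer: $10152$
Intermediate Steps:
$W = -5 + 4 \sqrt{2}$ ($W = 4 \sqrt{2} - 5 = -5 + 4 \sqrt{2} \approx 0.65685$)
$z{\left(A \right)} = -12$ ($z{\left(A \right)} = 4 \left(-3\right) = -12$)
$z{\left(W \right)} \left(-846\right) = \left(-12\right) \left(-846\right) = 10152$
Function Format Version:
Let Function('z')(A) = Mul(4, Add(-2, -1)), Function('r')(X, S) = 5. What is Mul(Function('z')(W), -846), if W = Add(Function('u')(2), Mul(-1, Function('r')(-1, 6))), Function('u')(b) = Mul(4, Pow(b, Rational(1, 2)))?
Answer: 10152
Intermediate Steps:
W = Add(-5, Mul(4, Pow(2, Rational(1, 2)))) (W = Add(Mul(4, Pow(2, Rational(1, 2))), Mul(-1, 5)) = Add(Mul(4, Pow(2, Rational(1, 2))), -5) = Add(-5, Mul(4, Pow(2, Rational(1, 2)))) ≈ 0.65685)
Function('z')(A) = -12 (Function('z')(A) = Mul(4, -3) = -12)
Mul(Function('z')(W), -846) = Mul(-12, -846) = 10152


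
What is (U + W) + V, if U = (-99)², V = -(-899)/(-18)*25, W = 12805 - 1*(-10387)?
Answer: 571399/18 ≈ 31744.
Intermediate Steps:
W = 23192 (W = 12805 + 10387 = 23192)
V = -22475/18 (V = -(-899)*(-1)/18*25 = -29*31/18*25 = -899/18*25 = -22475/18 ≈ -1248.6)
U = 9801
(U + W) + V = (9801 + 23192) - 22475/18 = 32993 - 22475/18 = 571399/18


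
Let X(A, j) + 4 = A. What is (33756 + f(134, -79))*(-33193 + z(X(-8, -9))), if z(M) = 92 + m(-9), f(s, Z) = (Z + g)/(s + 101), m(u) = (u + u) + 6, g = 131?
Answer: -262675892456/235 ≈ -1.1178e+9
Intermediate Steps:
m(u) = 6 + 2*u (m(u) = 2*u + 6 = 6 + 2*u)
X(A, j) = -4 + A
f(s, Z) = (131 + Z)/(101 + s) (f(s, Z) = (Z + 131)/(s + 101) = (131 + Z)/(101 + s))
z(M) = 80 (z(M) = 92 + (6 + 2*(-9)) = 92 + (6 - 18) = 92 - 12 = 80)
(33756 + f(134, -79))*(-33193 + z(X(-8, -9))) = (33756 + (131 - 79)/(101 + 134))*(-33193 + 80) = (33756 + 52/235)*(-33113) = (7932712/235)*(-33113) = -262675892456/235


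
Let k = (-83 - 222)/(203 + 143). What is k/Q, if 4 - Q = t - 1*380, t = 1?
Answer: -305/132518 ≈ -0.0023016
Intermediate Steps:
Q = 383 (Q = 4 - (1 - 1*380) = 4 - (1 - 380) = 4 - 1*(-379) = 4 + 379 = 383)
k = -305/346 ≈ -0.88150
k/Q = -305/346/383 = -305/346*1/383 = -305/132518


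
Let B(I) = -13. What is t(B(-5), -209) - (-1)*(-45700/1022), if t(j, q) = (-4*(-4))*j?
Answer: -129138/511 ≈ -252.72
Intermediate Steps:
t(j, q) = 16*j
t(B(-5), -209) - (-1)*(-45700/1022) = 16*(-13) - (-1)*(-45700/1022) = -208 - (-1)*(-45700*1/1022) = -208 - (-1)*(-22850)/511 = -208 - 1*22850/511 = -208 - 22850/511 = -129138/511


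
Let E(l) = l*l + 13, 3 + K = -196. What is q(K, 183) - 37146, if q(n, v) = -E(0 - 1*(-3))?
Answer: -37168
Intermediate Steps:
K = -199 (K = -3 - 196 = -199)
E(l) = 13 + l**2 (E(l) = l**2 + 13 = 13 + l**2)
q(n, v) = -22 (q(n, v) = -(13 + (0 - 1*(-3))**2) = -(13 + (0 + 3)**2) = -(13 + 3**2) = -(13 + 9) = -1*22 = -22)
q(K, 183) - 37146 = -22 - 37146 = -37168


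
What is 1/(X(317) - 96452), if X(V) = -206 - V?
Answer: -1/96975 ≈ -1.0312e-5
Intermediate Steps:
1/(X(317) - 96452) = 1/((-206 - 1*317) - 96452) = 1/((-206 - 317) - 96452) = 1/(-523 - 96452) = 1/(-96975) = -1/96975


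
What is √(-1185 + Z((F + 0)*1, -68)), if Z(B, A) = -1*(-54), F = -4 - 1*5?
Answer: I*√1131 ≈ 33.63*I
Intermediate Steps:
F = -9 (F = -4 - 5 = -9)
Z(B, A) = 54
√(-1185 + Z((F + 0)*1, -68)) = √(-1185 + 54) = √(-1131) = I*√1131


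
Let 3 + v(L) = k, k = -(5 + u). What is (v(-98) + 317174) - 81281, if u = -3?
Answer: 235888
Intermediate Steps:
k = -2 (k = -(5 - 3) = -1*2 = -2)
v(L) = -5 (v(L) = -3 - 2 = -5)
(v(-98) + 317174) - 81281 = (-5 + 317174) - 81281 = 317169 - 81281 = 235888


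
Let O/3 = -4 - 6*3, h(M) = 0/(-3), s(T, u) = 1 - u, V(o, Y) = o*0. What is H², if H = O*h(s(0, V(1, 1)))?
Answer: 0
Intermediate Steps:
V(o, Y) = 0
h(M) = 0 (h(M) = 0*(-⅓) = 0)
O = -66 (O = 3*(-4 - 6*3) = 3*(-4 - 18) = 3*(-22) = -66)
H = 0 (H = -66*0 = 0)
H² = 0² = 0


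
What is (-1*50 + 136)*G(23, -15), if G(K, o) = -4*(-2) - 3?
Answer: 430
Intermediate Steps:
G(K, o) = 5 (G(K, o) = 8 - 3 = 5)
(-1*50 + 136)*G(23, -15) = (-1*50 + 136)*5 = (-50 + 136)*5 = 86*5 = 430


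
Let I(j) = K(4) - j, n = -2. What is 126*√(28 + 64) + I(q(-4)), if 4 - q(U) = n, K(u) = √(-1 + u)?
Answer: -6 + √3 + 252*√23 ≈ 1204.3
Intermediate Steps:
q(U) = 6 (q(U) = 4 - 1*(-2) = 4 + 2 = 6)
I(j) = √3 - j (I(j) = √(-1 + 4) - j = √3 - j)
126*√(28 + 64) + I(q(-4)) = 126*√(28 + 64) + (√3 - 1*6) = 126*√92 + (√3 - 6) = 126*(2*√23) + (-6 + √3) = 252*√23 + (-6 + √3) = -6 + √3 + 252*√23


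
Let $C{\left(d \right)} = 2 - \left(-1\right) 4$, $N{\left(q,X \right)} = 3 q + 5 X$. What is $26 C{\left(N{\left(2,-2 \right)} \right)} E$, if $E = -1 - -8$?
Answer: $1092$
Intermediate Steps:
$C{\left(d \right)} = 6$ ($C{\left(d \right)} = 2 - -4 = 2 + 4 = 6$)
$E = 7$ ($E = -1 + 8 = 7$)
$26 C{\left(N{\left(2,-2 \right)} \right)} E = 26 \cdot 6 \cdot 7 = 156 \cdot 7 = 1092$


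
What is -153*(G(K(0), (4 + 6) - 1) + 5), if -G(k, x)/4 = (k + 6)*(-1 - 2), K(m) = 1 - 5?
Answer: -4437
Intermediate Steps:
K(m) = -4
G(k, x) = 72 + 12*k (G(k, x) = -4*(k + 6)*(-1 - 2) = -4*(6 + k)*(-3) = -4*(-18 - 3*k) = 72 + 12*k)
-153*(G(K(0), (4 + 6) - 1) + 5) = -153*((72 + 12*(-4)) + 5) = -153*((72 - 48) + 5) = -153*(24 + 5) = -153*29 = -4437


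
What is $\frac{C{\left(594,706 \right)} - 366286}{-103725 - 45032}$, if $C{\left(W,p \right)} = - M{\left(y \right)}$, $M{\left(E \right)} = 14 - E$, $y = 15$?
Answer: $\frac{366285}{148757} \approx 2.4623$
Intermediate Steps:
$C{\left(W,p \right)} = 1$ ($C{\left(W,p \right)} = - (14 - 15) = \left(-1\right) \left(-1\right) = 1$)
$\frac{C{\left(594,706 \right)} - 366286}{-103725 - 45032} = \frac{1 - 366286}{-103725 - 45032} = - \frac{366285}{-148757} = \left(-366285\right) \left(- \frac{1}{148757}\right) = \frac{366285}{148757}$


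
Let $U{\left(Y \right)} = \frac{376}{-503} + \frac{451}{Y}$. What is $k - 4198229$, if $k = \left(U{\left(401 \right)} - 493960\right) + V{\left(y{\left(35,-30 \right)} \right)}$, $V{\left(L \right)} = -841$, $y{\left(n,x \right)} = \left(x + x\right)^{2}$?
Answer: $- \frac{946598154013}{201703} \approx -4.693 \cdot 10^{6}$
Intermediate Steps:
$U{\left(Y \right)} = - \frac{376}{503} + \frac{451}{Y}$ ($U{\left(Y \right)} = 376 \left(- \frac{1}{503}\right) + \frac{451}{Y} = - \frac{376}{503} + \frac{451}{Y}$)
$y{\left(n,x \right)} = 4 x^{2}$ ($y{\left(n,x \right)} = \left(2 x\right)^{2} = 4 x^{2}$)
$k = - \frac{99802770026}{201703}$ ($k = \left(\left(- \frac{376}{503} + \frac{451}{401}\right) - 493960\right) - 841 = \left(\frac{76077}{201703} - 493960\right) - 841 = - \frac{99633137803}{201703} - 841 = - \frac{99802770026}{201703} \approx -4.948 \cdot 10^{5}$)
$k - 4198229 = - \frac{99802770026}{201703} - 4198229 = - \frac{946598154013}{201703}$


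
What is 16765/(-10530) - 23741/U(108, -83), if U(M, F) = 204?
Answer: -8447093/71604 ≈ -117.97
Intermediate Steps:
16765/(-10530) - 23741/U(108, -83) = 16765/(-10530) - 23741/204 = 16765*(-1/10530) - 23741*1/204 = -3353/2106 - 23741/204 = -8447093/71604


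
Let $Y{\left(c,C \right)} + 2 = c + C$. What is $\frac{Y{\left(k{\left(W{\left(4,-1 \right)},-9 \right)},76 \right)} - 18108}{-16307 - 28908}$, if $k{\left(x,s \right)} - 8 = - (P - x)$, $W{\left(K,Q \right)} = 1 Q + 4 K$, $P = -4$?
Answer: $\frac{18007}{45215} \approx 0.39825$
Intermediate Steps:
$W{\left(K,Q \right)} = Q + 4 K$
$k{\left(x,s \right)} = 12 + x$ ($k{\left(x,s \right)} = 8 - \left(-4 - x\right) = 8 + \left(4 + x\right) = 12 + x$)
$Y{\left(c,C \right)} = -2 + C + c$ ($Y{\left(c,C \right)} = -2 + \left(c + C\right) = -2 + \left(C + c\right) = -2 + C + c$)
$\frac{Y{\left(k{\left(W{\left(4,-1 \right)},-9 \right)},76 \right)} - 18108}{-16307 - 28908} = \frac{\left(-2 + 76 + \left(12 + \left(-1 + 4 \cdot 4\right)\right)\right) - 18108}{-16307 - 28908} = \frac{\left(-2 + 76 + \left(12 + \left(-1 + 16\right)\right)\right) - 18108}{-45215} = \left(\left(-2 + 76 + \left(12 + 15\right)\right) - 18108\right) \left(- \frac{1}{45215}\right) = \left(\left(-2 + 76 + 27\right) - 18108\right) \left(- \frac{1}{45215}\right) = \left(101 - 18108\right) \left(- \frac{1}{45215}\right) = \left(-18007\right) \left(- \frac{1}{45215}\right) = \frac{18007}{45215}$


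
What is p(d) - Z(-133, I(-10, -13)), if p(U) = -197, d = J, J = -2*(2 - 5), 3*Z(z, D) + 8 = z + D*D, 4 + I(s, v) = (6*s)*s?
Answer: -355666/3 ≈ -1.1856e+5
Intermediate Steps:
I(s, v) = -4 + 6*s² (I(s, v) = -4 + (6*s)*s = -4 + 6*s²)
Z(z, D) = -8/3 + z/3 + D²/3 (Z(z, D) = -8/3 + (z + D*D)/3 = -8/3 + (z + D²)/3 = -8/3 + (z/3 + D²/3) = -8/3 + z/3 + D²/3)
J = 6 (J = -2*(-3) = 6)
d = 6
p(d) - Z(-133, I(-10, -13)) = -197 - (-8/3 + (⅓)*(-133) + (-4 + 6*(-10)²)²/3) = -197 - (-8/3 - 133/3 + (-4 + 6*100)²/3) = -197 - (-8/3 - 133/3 + (-4 + 600)²/3) = -197 - (-8/3 - 133/3 + (⅓)*596²) = -197 - (-8/3 - 133/3 + (⅓)*355216) = -197 - (-8/3 - 133/3 + 355216/3) = -197 - 1*355075/3 = -197 - 355075/3 = -355666/3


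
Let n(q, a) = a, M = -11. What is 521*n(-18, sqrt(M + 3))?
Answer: 1042*I*sqrt(2) ≈ 1473.6*I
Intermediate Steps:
521*n(-18, sqrt(M + 3)) = 521*sqrt(-11 + 3) = 521*sqrt(-8) = 521*(2*I*sqrt(2)) = 1042*I*sqrt(2)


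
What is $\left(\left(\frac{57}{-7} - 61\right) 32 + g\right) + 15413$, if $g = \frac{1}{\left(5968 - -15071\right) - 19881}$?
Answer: $\frac{107002681}{8106} \approx 13200.0$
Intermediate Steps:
$g = \frac{1}{1158}$ ($g = \frac{1}{\left(5968 + 15071\right) - 19881} = \frac{1}{21039 - 19881} = \frac{1}{1158} \approx 0.00086356$)
$\left(\left(\frac{57}{-7} - 61\right) 32 + g\right) + 15413 = \left(\left(\frac{57}{-7} - 61\right) 32 + \frac{1}{1158}\right) + 15413 = \left(\left(57 \left(- \frac{1}{7}\right) - 61\right) 32 + \frac{1}{1158}\right) + 15413 = \left(\left(- \frac{57}{7} - 61\right) 32 + \frac{1}{1158}\right) + 15413 = \left(\left(- \frac{484}{7}\right) 32 + \frac{1}{1158}\right) + 15413 = \left(- \frac{15488}{7} + \frac{1}{1158}\right) + 15413 = - \frac{17935097}{8106} + 15413 = \frac{107002681}{8106}$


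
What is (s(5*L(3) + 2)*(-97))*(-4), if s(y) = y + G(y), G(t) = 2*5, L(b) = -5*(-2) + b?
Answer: 29876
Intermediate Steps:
L(b) = 10 + b
G(t) = 10
s(y) = 10 + y (s(y) = y + 10 = 10 + y)
(s(5*L(3) + 2)*(-97))*(-4) = ((10 + (5*(10 + 3) + 2))*(-97))*(-4) = ((10 + (5*13 + 2))*(-97))*(-4) = ((10 + (65 + 2))*(-97))*(-4) = ((10 + 67)*(-97))*(-4) = (77*(-97))*(-4) = -7469*(-4) = 29876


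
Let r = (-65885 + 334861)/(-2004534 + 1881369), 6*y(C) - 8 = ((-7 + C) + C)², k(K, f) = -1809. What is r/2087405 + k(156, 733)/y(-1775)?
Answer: -931304951325794/1084278336595254675 ≈ -0.00085892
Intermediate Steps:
y(C) = 4/3 + (-7 + 2*C)²/6 (y(C) = 4/3 + ((-7 + C) + C)²/6 = 4/3 + (-7 + 2*C)²/6)
r = -268976/123165 (r = 268976/(-123165) = 268976*(-1/123165) = -268976/123165 ≈ -2.1839)
r/2087405 + k(156, 733)/y(-1775) = -268976/123165/2087405 - 1809/(4/3 + (-7 + 2*(-1775))²/6) = -268976/123165*1/2087405 - 1809/(4/3 + (-7 - 3550)²/6) = -268976/257095236825 - 1809/(4/3 + (⅙)*(-3557)²) = -268976/257095236825 - 1809/(4/3 + (⅙)*12652249) = -268976/257095236825 - 1809/(4/3 + 12652249/6) = -268976/257095236825 - 1809/4217419/2 = -268976/257095236825 - 1809*2/4217419 = -268976/257095236825 - 3618/4217419 = -931304951325794/1084278336595254675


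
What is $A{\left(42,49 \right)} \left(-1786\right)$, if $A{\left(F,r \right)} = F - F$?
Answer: $0$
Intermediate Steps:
$A{\left(F,r \right)} = 0$
$A{\left(42,49 \right)} \left(-1786\right) = 0 \left(-1786\right) = 0$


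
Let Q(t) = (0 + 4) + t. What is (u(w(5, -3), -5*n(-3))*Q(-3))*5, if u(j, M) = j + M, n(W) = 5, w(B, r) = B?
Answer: -100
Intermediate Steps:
Q(t) = 4 + t
u(j, M) = M + j
(u(w(5, -3), -5*n(-3))*Q(-3))*5 = ((-5*5 + 5)*(4 - 3))*5 = ((-25 + 5)*1)*5 = -20*1*5 = -20*5 = -100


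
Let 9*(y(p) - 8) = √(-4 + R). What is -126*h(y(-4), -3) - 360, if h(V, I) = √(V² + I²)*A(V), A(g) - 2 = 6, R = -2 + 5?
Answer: -360 - 224*√(1478 + 36*I) ≈ -8972.3 - 104.87*I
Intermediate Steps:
R = 3
A(g) = 8 (A(g) = 2 + 6 = 8)
y(p) = 8 + I/9 (y(p) = 8 + √(-4 + 3)/9 = 8 + √(-1)/9 = 8 + I/9)
h(V, I) = 8*√(I² + V²) (h(V, I) = √(V² + I²)*8 = √(I² + V²)*8 = 8*√(I² + V²))
-126*h(y(-4), -3) - 360 = -1008*√((-3)² + (8 + I/9)²) - 360 = -1008*√(9 + (8 + I/9)²) - 360 = -360 - 1008*√(9 + (8 + I/9)²)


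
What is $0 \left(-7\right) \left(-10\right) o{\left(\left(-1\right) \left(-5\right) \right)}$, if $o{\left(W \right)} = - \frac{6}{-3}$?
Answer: $0$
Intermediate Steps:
$o{\left(W \right)} = 2$ ($o{\left(W \right)} = \left(-6\right) \left(- \frac{1}{3}\right) = 2$)
$0 \left(-7\right) \left(-10\right) o{\left(\left(-1\right) \left(-5\right) \right)} = 0 \left(-7\right) \left(-10\right) 2 = 0 \left(-10\right) 2 = 0 \cdot 2 = 0$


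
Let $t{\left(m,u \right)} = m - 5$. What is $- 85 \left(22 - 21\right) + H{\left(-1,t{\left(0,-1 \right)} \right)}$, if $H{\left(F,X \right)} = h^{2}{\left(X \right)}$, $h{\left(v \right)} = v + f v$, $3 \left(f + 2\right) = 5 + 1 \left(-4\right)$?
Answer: $- \frac{665}{9} \approx -73.889$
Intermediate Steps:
$t{\left(m,u \right)} = -5 + m$
$f = - \frac{5}{3}$ ($f = -2 + \frac{5 + 1 \left(-4\right)}{3} = -2 + \frac{5 - 4}{3} = -2 + \frac{1}{3} \cdot 1 = -2 + \frac{1}{3} = - \frac{5}{3} \approx -1.6667$)
$h{\left(v \right)} = - \frac{2 v}{3}$ ($h{\left(v \right)} = v - \frac{5 v}{3} = - \frac{2 v}{3}$)
$H{\left(F,X \right)} = \frac{4 X^{2}}{9}$ ($H{\left(F,X \right)} = \left(- \frac{2 X}{3}\right)^{2} = \frac{4 X^{2}}{9}$)
$- 85 \left(22 - 21\right) + H{\left(-1,t{\left(0,-1 \right)} \right)} = - 85 \left(22 - 21\right) + \frac{4 \left(-5 + 0\right)^{2}}{9} = - 85 \left(22 - 21\right) + \frac{4 \left(-5\right)^{2}}{9} = \left(-85\right) 1 + \frac{4}{9} \cdot 25 = -85 + \frac{100}{9} = - \frac{665}{9}$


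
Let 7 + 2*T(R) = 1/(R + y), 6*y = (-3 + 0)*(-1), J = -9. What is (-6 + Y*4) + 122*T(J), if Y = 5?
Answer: -7143/17 ≈ -420.18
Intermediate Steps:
y = 1/2 (y = ((-3 + 0)*(-1))/6 = (-3*(-1))/6 = (1/6)*3 = 1/2 ≈ 0.50000)
T(R) = -7/2 + 1/(2*(1/2 + R)) (T(R) = -7/2 + 1/(2*(R + 1/2)) = -7/2 + 1/(2*(1/2 + R)))
(-6 + Y*4) + 122*T(J) = (-6 + 5*4) + 122*((-5 - 14*(-9))/(2*(1 + 2*(-9)))) = (-6 + 20) + 122*((-5 + 126)/(2*(1 - 18))) = 14 + 122*((1/2)*121/(-17)) = 14 + 122*((1/2)*(-1/17)*121) = 14 + 122*(-121/34) = 14 - 7381/17 = -7143/17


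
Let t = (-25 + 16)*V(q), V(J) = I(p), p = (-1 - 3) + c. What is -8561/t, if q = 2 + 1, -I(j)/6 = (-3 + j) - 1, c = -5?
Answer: 8561/702 ≈ 12.195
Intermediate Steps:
p = -9 (p = (-1 - 3) - 5 = -4 - 5 = -9)
I(j) = 24 - 6*j (I(j) = -6*((-3 + j) - 1) = -6*(-4 + j) = 24 - 6*j)
q = 3
V(J) = 78 (V(J) = 24 - 6*(-9) = 24 + 54 = 78)
t = -702 (t = (-25 + 16)*78 = -9*78 = -702)
-8561/t = -8561/(-702) = -8561*(-1/702) = 8561/702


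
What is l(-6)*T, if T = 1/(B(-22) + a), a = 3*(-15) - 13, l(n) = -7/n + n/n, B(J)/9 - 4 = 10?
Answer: 13/408 ≈ 0.031863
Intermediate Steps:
B(J) = 126 (B(J) = 36 + 9*10 = 36 + 90 = 126)
l(n) = 1 - 7/n (l(n) = -7/n + 1 = 1 - 7/n)
a = -58 (a = -45 - 13 = -58)
T = 1/68 (T = 1/(126 - 58) = 1/68 ≈ 0.014706)
l(-6)*T = ((-7 - 6)/(-6))*(1/68) = -1/6*(-13)*(1/68) = (13/6)*(1/68) = 13/408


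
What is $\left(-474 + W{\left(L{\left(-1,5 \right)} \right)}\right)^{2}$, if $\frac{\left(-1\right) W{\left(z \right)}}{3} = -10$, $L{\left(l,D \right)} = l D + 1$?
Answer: $197136$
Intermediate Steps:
$L{\left(l,D \right)} = 1 + D l$ ($L{\left(l,D \right)} = D l + 1 = 1 + D l$)
$W{\left(z \right)} = 30$ ($W{\left(z \right)} = \left(-3\right) \left(-10\right) = 30$)
$\left(-474 + W{\left(L{\left(-1,5 \right)} \right)}\right)^{2} = \left(-474 + 30\right)^{2} = \left(-444\right)^{2} = 197136$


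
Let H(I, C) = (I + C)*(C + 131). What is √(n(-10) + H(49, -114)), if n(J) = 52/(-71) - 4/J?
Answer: I*√139299515/355 ≈ 33.247*I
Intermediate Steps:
H(I, C) = (131 + C)*(C + I) (H(I, C) = (C + I)*(131 + C) = (131 + C)*(C + I))
n(J) = -52/71 - 4/J (n(J) = 52*(-1/71) - 4/J = -52/71 - 4/J)
√(n(-10) + H(49, -114)) = √((-52/71 - 4/(-10)) + ((-114)² + 131*(-114) + 131*49 - 114*49)) = √((-52/71 - 4*(-⅒)) + (12996 - 14934 + 6419 - 5586)) = √((-52/71 + ⅖) - 1105) = √(-118/355 - 1105) = √(-392393/355) = I*√139299515/355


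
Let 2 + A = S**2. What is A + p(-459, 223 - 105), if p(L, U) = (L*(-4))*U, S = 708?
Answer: 717910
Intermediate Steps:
p(L, U) = -4*L*U (p(L, U) = (-4*L)*U = -4*L*U)
A = 501262 (A = -2 + 708**2 = -2 + 501264 = 501262)
A + p(-459, 223 - 105) = 501262 - 4*(-459)*(223 - 105) = 501262 - 4*(-459)*118 = 501262 + 216648 = 717910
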